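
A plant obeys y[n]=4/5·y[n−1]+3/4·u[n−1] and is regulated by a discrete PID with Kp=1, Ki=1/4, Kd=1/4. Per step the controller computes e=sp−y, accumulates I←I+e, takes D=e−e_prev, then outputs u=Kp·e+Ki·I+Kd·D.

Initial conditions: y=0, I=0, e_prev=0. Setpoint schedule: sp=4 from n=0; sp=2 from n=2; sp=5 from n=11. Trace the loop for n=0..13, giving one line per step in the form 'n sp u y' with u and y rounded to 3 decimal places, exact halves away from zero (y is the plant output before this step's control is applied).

(exact arithmetic carried between steps; '≈' marks a value shown rounded to 6 d.p. or computed from one; I and e_prev carry over from the previous line; the table rounds u and y to 3 d.p., halves away from zero)
n=0: y=0, sp=4, e=sp−y=4; I=4, D=e−e_prev=4; u=1·4+1/4·4+1/4·4=6; next y=4/5·0+3/4·6=4.5
n=1: y=4.5, sp=4, e=sp−y=-0.5; I=3.5, D=e−e_prev=-4.5; u=1·(-0.5)+1/4·3.5+1/4·(-4.5)=-0.75; next y=4/5·4.5+3/4·(-0.75)=3.0375
n=2: y=3.0375, sp=2, e=sp−y=-1.0375; I=2.4625, D=e−e_prev=-0.5375; u=1·(-1.0375)+1/4·2.4625+1/4·(-0.5375)=-0.55625; next y=4/5·3.0375+3/4·(-0.55625)≈2.012813
n=3: y≈2.012813, sp=2, e=sp−y≈-0.012813; I≈2.449688, D=e−e_prev≈1.024688; u=1·(-0.012813)+1/4·2.449688+1/4·1.024688≈0.855781; next y=4/5·2.012813+3/4·0.855781≈2.252086
n=4: y≈2.252086, sp=2, e=sp−y≈-0.252086; I≈2.197602, D=e−e_prev≈-0.239273; u=1·(-0.252086)+1/4·2.197602+1/4·(-0.239273)≈0.237496; next y=4/5·2.252086+3/4·0.237496≈1.979791
n=5: y≈1.979791, sp=2, e=sp−y≈0.020209; I≈2.217811, D=e−e_prev≈0.272295; u=1·0.020209+1/4·2.217811+1/4·0.272295≈0.642736; next y=4/5·1.979791+3/4·0.642736≈2.065884
n=6: y≈2.065884, sp=2, e=sp−y≈-0.065884; I≈2.151926, D=e−e_prev≈-0.086094; u=1·(-0.065884)+1/4·2.151926+1/4·(-0.086094)≈0.450574; next y=4/5·2.065884+3/4·0.450574≈1.990638
n=7: y≈1.990638, sp=2, e=sp−y≈0.009362; I≈2.161288, D=e−e_prev≈0.075247; u=1·0.009362+1/4·2.161288+1/4·0.075247≈0.568496; next y=4/5·1.990638+3/4·0.568496≈2.018882
n=8: y≈2.018882, sp=2, e=sp−y≈-0.018882; I≈2.142406, D=e−e_prev≈-0.028244; u=1·(-0.018882)+1/4·2.142406+1/4·(-0.028244)≈0.509658; next y=4/5·2.018882+3/4·0.509658≈1.997349
n=9: y≈1.997349, sp=2, e=sp−y≈0.002651; I≈2.145057, D=e−e_prev≈0.021533; u=1·0.002651+1/4·2.145057+1/4·0.021533≈0.544298; next y=4/5·1.997349+3/4·0.544298≈2.006103
n=10: y≈2.006103, sp=2, e=sp−y≈-0.006103; I≈2.138954, D=e−e_prev≈-0.008754; u=1·(-0.006103)+1/4·2.138954+1/4·(-0.008754)≈0.526447; next y=4/5·2.006103+3/4·0.526447≈1.999718
n=11: y≈1.999718, sp=5, e=sp−y≈3.000282; I≈5.139236, D=e−e_prev≈3.006385; u=1·3.000282+1/4·5.139236+1/4·3.006385≈5.036688; next y=4/5·1.999718+3/4·5.036688≈5.377290
n=12: y≈5.377290, sp=5, e=sp−y≈-0.377290; I≈4.761946, D=e−e_prev≈-3.377572; u=1·(-0.377290)+1/4·4.761946+1/4·(-3.377572)≈-0.031196; next y=4/5·5.377290+3/4·(-0.031196)≈4.278435
n=13: y≈4.278435, sp=5, e=sp−y≈0.721565; I≈5.483512, D=e−e_prev≈1.098855; u=1·0.721565+1/4·5.483512+1/4·1.098855≈2.367157; next y=4/5·4.278435+3/4·2.367157≈5.198116

0 4 6.000 0.000
1 4 -0.750 4.500
2 2 -0.556 3.038
3 2 0.856 2.013
4 2 0.237 2.252
5 2 0.643 1.980
6 2 0.451 2.066
7 2 0.568 1.991
8 2 0.510 2.019
9 2 0.544 1.997
10 2 0.526 2.006
11 5 5.037 2.000
12 5 -0.031 5.377
13 5 2.367 4.278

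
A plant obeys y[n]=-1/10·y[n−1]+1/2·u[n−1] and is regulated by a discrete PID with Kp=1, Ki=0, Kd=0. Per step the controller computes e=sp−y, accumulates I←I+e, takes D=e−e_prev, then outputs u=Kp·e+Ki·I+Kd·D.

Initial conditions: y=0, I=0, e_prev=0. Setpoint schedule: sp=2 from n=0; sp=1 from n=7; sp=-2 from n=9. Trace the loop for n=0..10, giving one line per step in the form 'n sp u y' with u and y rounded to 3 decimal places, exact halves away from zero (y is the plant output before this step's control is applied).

(exact arithmetic carried between steps; '≈' marks a value shown rounded to 6 d.p. or computed from one; I and e_prev carry over from the previous line; the table rounds u and y to 3 d.p., halves away from zero)
n=0: y=0, sp=2, e=sp−y=2; I=2, D=e−e_prev=2; u=1·2+0·2+0·2=2; next y=-1/10·0+1/2·2=1
n=1: y=1, sp=2, e=sp−y=1; I=3, D=e−e_prev=-1; u=1·1+0·3+0·(-1)=1; next y=-1/10·1+1/2·1=0.4
n=2: y=0.4, sp=2, e=sp−y=1.6; I=4.6, D=e−e_prev=0.6; u=1·1.6+0·4.6+0·0.6=1.6; next y=-1/10·0.4+1/2·1.6=0.76
n=3: y=0.76, sp=2, e=sp−y=1.24; I=5.84, D=e−e_prev=-0.36; u=1·1.24+0·5.84+0·(-0.36)=1.24; next y=-1/10·0.76+1/2·1.24=0.544
n=4: y=0.544, sp=2, e=sp−y=1.456; I=7.296, D=e−e_prev=0.216; u=1·1.456+0·7.296+0·0.216=1.456; next y=-1/10·0.544+1/2·1.456=0.6736
n=5: y=0.6736, sp=2, e=sp−y=1.3264; I=8.6224, D=e−e_prev=-0.1296; u=1·1.3264+0·8.6224+0·(-0.1296)=1.3264; next y=-1/10·0.6736+1/2·1.3264=0.59584
n=6: y=0.59584, sp=2, e=sp−y=1.40416; I=10.02656, D=e−e_prev=0.07776; u=1·1.40416+0·10.02656+0·0.07776=1.40416; next y=-1/10·0.59584+1/2·1.40416=0.642496
n=7: y=0.642496, sp=1, e=sp−y=0.357504; I=10.384064, D=e−e_prev=-1.046656; u=1·0.357504+0·10.384064+0·(-1.046656)=0.357504; next y=-1/10·0.642496+1/2·0.357504≈0.114502
n=8: y≈0.114502, sp=1, e=sp−y≈0.885498; I≈11.269562, D=e−e_prev≈0.527994; u=1·0.885498+0·11.269562+0·0.527994≈0.885498; next y=-1/10·0.114502+1/2·0.885498≈0.431299
n=9: y≈0.431299, sp=-2, e=sp−y≈-2.431299; I≈8.838263, D=e−e_prev≈-3.316796; u=1·(-2.431299)+0·8.838263+0·(-3.316796)≈-2.431299; next y=-1/10·0.431299+1/2·(-2.431299)≈-1.258779
n=10: y≈-1.258779, sp=-2, e=sp−y≈-0.741221; I≈8.097042, D=e−e_prev≈1.690078; u=1·(-0.741221)+0·8.097042+0·1.690078≈-0.741221; next y=-1/10·(-1.258779)+1/2·(-0.741221)≈-0.244733

0 2 2.000 0.000
1 2 1.000 1.000
2 2 1.600 0.400
3 2 1.240 0.760
4 2 1.456 0.544
5 2 1.326 0.674
6 2 1.404 0.596
7 1 0.358 0.642
8 1 0.885 0.115
9 -2 -2.431 0.431
10 -2 -0.741 -1.259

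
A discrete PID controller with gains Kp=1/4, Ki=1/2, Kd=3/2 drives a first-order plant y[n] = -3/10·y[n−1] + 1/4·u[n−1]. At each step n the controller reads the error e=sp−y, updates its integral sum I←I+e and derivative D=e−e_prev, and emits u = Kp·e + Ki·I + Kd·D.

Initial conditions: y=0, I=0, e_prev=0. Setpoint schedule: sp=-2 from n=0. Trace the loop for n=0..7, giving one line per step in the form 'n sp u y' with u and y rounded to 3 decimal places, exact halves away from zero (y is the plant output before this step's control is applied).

(exact arithmetic carried between steps; '≈' marks a value shown rounded to 6 d.p. or computed from one; I and e_prev carry over from the previous line; the table rounds u and y to 3 d.p., halves away from zero)
n=0: y=0, sp=-2, e=sp−y=-2; I=-2, D=e−e_prev=-2; u=1/4·(-2)+1/2·(-2)+3/2·(-2)=-4.5; next y=-3/10·0+1/4·(-4.5)=-1.125
n=1: y=-1.125, sp=-2, e=sp−y=-0.875; I=-2.875, D=e−e_prev=1.125; u=1/4·(-0.875)+1/2·(-2.875)+3/2·1.125=0.03125; next y=-3/10·(-1.125)+1/4·0.03125≈0.345313
n=2: y≈0.345313, sp=-2, e=sp−y≈-2.345313; I≈-5.220313, D=e−e_prev≈-1.470313; u=1/4·(-2.345313)+1/2·(-5.220313)+3/2·(-1.470313)≈-5.401953; next y=-3/10·0.345313+1/4·(-5.401953)≈-1.454082
n=3: y≈-1.454082, sp=-2, e=sp−y≈-0.545918; I≈-5.766230, D=e−e_prev≈1.799395; u=1/4·(-0.545918)+1/2·(-5.766230)+3/2·1.799395≈-0.320503; next y=-3/10·(-1.454082)+1/4·(-0.320503)≈0.356099
n=4: y≈0.356099, sp=-2, e=sp−y≈-2.356099; I≈-8.122329, D=e−e_prev≈-1.810181; u=1/4·(-2.356099)+1/2·(-8.122329)+3/2·(-1.810181)≈-7.365461; next y=-3/10·0.356099+1/4·(-7.365461)≈-1.948195
n=5: y≈-1.948195, sp=-2, e=sp−y≈-0.051805; I≈-8.174134, D=e−e_prev≈2.304294; u=1/4·(-0.051805)+1/2·(-8.174134)+3/2·2.304294≈-0.643578; next y=-3/10·(-1.948195)+1/4·(-0.643578)≈0.423564
n=6: y≈0.423564, sp=-2, e=sp−y≈-2.423564; I≈-10.597698, D=e−e_prev≈-2.371759; u=1/4·(-2.423564)+1/2·(-10.597698)+3/2·(-2.371759)≈-9.462378; next y=-3/10·0.423564+1/4·(-9.462378)≈-2.492664
n=7: y≈-2.492664, sp=-2, e=sp−y≈0.492664; I≈-10.105035, D=e−e_prev≈2.916228; u=1/4·0.492664+1/2·(-10.105035)+3/2·2.916228≈-0.555010; next y=-3/10·(-2.492664)+1/4·(-0.555010)≈0.609047

0 -2 -4.500 0.000
1 -2 0.031 -1.125
2 -2 -5.402 0.345
3 -2 -0.321 -1.454
4 -2 -7.365 0.356
5 -2 -0.644 -1.948
6 -2 -9.462 0.424
7 -2 -0.555 -2.493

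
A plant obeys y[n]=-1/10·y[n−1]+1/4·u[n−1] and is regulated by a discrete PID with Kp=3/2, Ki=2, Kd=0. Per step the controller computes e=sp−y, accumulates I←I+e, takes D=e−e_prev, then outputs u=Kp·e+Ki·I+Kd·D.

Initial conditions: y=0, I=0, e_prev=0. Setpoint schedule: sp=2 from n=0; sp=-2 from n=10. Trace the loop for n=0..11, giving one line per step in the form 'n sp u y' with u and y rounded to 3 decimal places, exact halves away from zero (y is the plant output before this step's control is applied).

(exact arithmetic carried between steps; '≈' marks a value shown rounded to 6 d.p. or computed from one; I and e_prev carry over from the previous line; the table rounds u and y to 3 d.p., halves away from zero)
n=0: y=0, sp=2, e=sp−y=2; I=2, D=e−e_prev=2; u=3/2·2+2·2+0·2=7; next y=-1/10·0+1/4·7=1.75
n=1: y=1.75, sp=2, e=sp−y=0.25; I=2.25, D=e−e_prev=-1.75; u=3/2·0.25+2·2.25+0·(-1.75)=4.875; next y=-1/10·1.75+1/4·4.875=1.04375
n=2: y=1.04375, sp=2, e=sp−y=0.95625; I=3.20625, D=e−e_prev=0.70625; u=3/2·0.95625+2·3.20625+0·0.70625=7.846875; next y=-1/10·1.04375+1/4·7.846875≈1.857344
n=3: y≈1.857344, sp=2, e=sp−y≈0.142656; I≈3.348906, D=e−e_prev≈-0.813594; u=3/2·0.142656+2·3.348906+0·(-0.813594)≈6.911797; next y=-1/10·1.857344+1/4·6.911797≈1.542215
n=4: y≈1.542215, sp=2, e=sp−y≈0.457785; I≈3.806691, D=e−e_prev≈0.315129; u=3/2·0.457785+2·3.806691+0·0.315129≈8.300061; next y=-1/10·1.542215+1/4·8.300061≈1.920794
n=5: y≈1.920794, sp=2, e=sp−y≈0.079206; I≈3.885898, D=e−e_prev≈-0.378579; u=3/2·0.079206+2·3.885898+0·(-0.378579)≈7.890605; next y=-1/10·1.920794+1/4·7.890605≈1.780572
n=6: y≈1.780572, sp=2, e=sp−y≈0.219428; I≈4.105326, D=e−e_prev≈0.140222; u=3/2·0.219428+2·4.105326+0·0.140222≈8.539794; next y=-1/10·1.780572+1/4·8.539794≈1.956891
n=7: y≈1.956891, sp=2, e=sp−y≈0.043109; I≈4.148435, D=e−e_prev≈-0.176319; u=3/2·0.043109+2·4.148435+0·(-0.176319)≈8.361532; next y=-1/10·1.956891+1/4·8.361532≈1.894694
n=8: y≈1.894694, sp=2, e=sp−y≈0.105306; I≈4.253741, D=e−e_prev≈0.062197; u=3/2·0.105306+2·4.253741+0·0.062197≈8.665440; next y=-1/10·1.894694+1/4·8.665440≈1.976891
n=9: y≈1.976891, sp=2, e=sp−y≈0.023109; I≈4.276850, D=e−e_prev≈-0.082197; u=3/2·0.023109+2·4.276850+0·(-0.082197)≈8.588364; next y=-1/10·1.976891+1/4·8.588364≈1.949402
n=10: y≈1.949402, sp=-2, e=sp−y≈-3.949402; I≈0.327448, D=e−e_prev≈-3.972511; u=3/2·(-3.949402)+2·0.327448+0·(-3.972511)≈-5.269207; next y=-1/10·1.949402+1/4·(-5.269207)≈-1.512242
n=11: y≈-1.512242, sp=-2, e=sp−y≈-0.487758; I≈-0.160310, D=e−e_prev≈3.461644; u=3/2·(-0.487758)+2·(-0.160310)+0·3.461644≈-1.052257; next y=-1/10·(-1.512242)+1/4·(-1.052257)≈-0.111840

0 2 7.000 0.000
1 2 4.875 1.750
2 2 7.847 1.044
3 2 6.912 1.857
4 2 8.300 1.542
5 2 7.891 1.921
6 2 8.540 1.781
7 2 8.362 1.957
8 2 8.665 1.895
9 2 8.588 1.977
10 -2 -5.269 1.949
11 -2 -1.052 -1.512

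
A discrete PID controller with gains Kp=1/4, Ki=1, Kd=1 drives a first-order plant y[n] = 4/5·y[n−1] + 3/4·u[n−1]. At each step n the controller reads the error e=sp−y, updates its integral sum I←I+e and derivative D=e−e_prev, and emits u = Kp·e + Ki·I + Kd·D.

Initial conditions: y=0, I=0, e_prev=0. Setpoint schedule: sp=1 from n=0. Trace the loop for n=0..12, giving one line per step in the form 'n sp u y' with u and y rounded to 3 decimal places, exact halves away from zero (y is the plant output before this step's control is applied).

(exact arithmetic carried between steps; '≈' marks a value shown rounded to 6 d.p. or computed from one; I and e_prev carry over from the previous line; the table rounds u and y to 3 d.p., halves away from zero)
n=0: y=0, sp=1, e=sp−y=1; I=1, D=e−e_prev=1; u=1/4·1+1·1+1·1=2.25; next y=4/5·0+3/4·2.25=1.6875
n=1: y=1.6875, sp=1, e=sp−y=-0.6875; I=0.3125, D=e−e_prev=-1.6875; u=1/4·(-0.6875)+1·0.3125+1·(-1.6875)=-1.546875; next y=4/5·1.6875+3/4·(-1.546875)≈0.189844
n=2: y≈0.189844, sp=1, e=sp−y≈0.810156; I≈1.122656, D=e−e_prev≈1.497656; u=1/4·0.810156+1·1.122656+1·1.497656≈2.822852; next y=4/5·0.189844+3/4·2.822852≈2.269014
n=3: y≈2.269014, sp=1, e=sp−y≈-1.269014; I≈-0.146357, D=e−e_prev≈-2.079170; u=1/4·(-1.269014)+1·(-0.146357)+1·(-2.079170)≈-2.542781; next y=4/5·2.269014+3/4·(-2.542781)≈-0.091875
n=4: y≈-0.091875, sp=1, e=sp−y≈1.091875; I≈0.945517, D=e−e_prev≈2.360888; u=1/4·1.091875+1·0.945517+1·2.360888≈3.579374; next y=4/5·(-0.091875)+3/4·3.579374≈2.611031
n=5: y≈2.611031, sp=1, e=sp−y≈-1.611031; I≈-0.665514, D=e−e_prev≈-2.702906; u=1/4·(-1.611031)+1·(-0.665514)+1·(-2.702906)≈-3.771177; next y=4/5·2.611031+3/4·(-3.771177)≈-0.739558
n=6: y≈-0.739558, sp=1, e=sp−y≈1.739558; I≈1.074044, D=e−e_prev≈3.350589; u=1/4·1.739558+1·1.074044+1·3.350589≈4.859523; next y=4/5·(-0.739558)+3/4·4.859523≈3.052996
n=7: y≈3.052996, sp=1, e=sp−y≈-2.052996; I≈-0.978951, D=e−e_prev≈-3.792554; u=1/4·(-2.052996)+1·(-0.978951)+1·(-3.792554)≈-5.284754; next y=4/5·3.052996+3/4·(-5.284754)≈-1.521169
n=8: y≈-1.521169, sp=1, e=sp−y≈2.521169; I≈1.542218, D=e−e_prev≈4.574165; u=1/4·2.521169+1·1.542218+1·4.574165≈6.746674; next y=4/5·(-1.521169)+3/4·6.746674≈3.843071
n=9: y≈3.843071, sp=1, e=sp−y≈-2.843071; I≈-1.300853, D=e−e_prev≈-5.364240; u=1/4·(-2.843071)+1·(-1.300853)+1·(-5.364240)≈-7.375860; next y=4/5·3.843071+3/4·(-7.375860)≈-2.457439
n=10: y≈-2.457439, sp=1, e=sp−y≈3.457439; I≈2.156586, D=e−e_prev≈6.300509; u=1/4·3.457439+1·2.156586+1·6.300509≈9.321455; next y=4/5·(-2.457439)+3/4·9.321455≈5.025140
n=11: y≈5.025140, sp=1, e=sp−y≈-4.025140; I≈-1.868554, D=e−e_prev≈-7.482579; u=1/4·(-4.025140)+1·(-1.868554)+1·(-7.482579)≈-10.357418; next y=4/5·5.025140+3/4·(-10.357418)≈-3.747952
n=12: y≈-3.747952, sp=1, e=sp−y≈4.747952; I≈2.879397, D=e−e_prev≈8.773092; u=1/4·4.747952+1·2.879397+1·8.773092≈12.839477; next y=4/5·(-3.747952)+3/4·12.839477≈6.631246

0 1 2.250 0.000
1 1 -1.547 1.688
2 1 2.823 0.190
3 1 -2.543 2.269
4 1 3.579 -0.092
5 1 -3.771 2.611
6 1 4.860 -0.740
7 1 -5.285 3.053
8 1 6.747 -1.521
9 1 -7.376 3.843
10 1 9.321 -2.457
11 1 -10.357 5.025
12 1 12.839 -3.748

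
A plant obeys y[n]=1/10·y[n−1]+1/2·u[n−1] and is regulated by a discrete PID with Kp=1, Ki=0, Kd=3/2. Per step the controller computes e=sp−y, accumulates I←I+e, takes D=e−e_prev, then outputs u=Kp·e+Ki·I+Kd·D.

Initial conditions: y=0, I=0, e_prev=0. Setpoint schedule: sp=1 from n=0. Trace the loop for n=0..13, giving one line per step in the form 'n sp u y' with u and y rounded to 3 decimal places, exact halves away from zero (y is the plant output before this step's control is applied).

(exact arithmetic carried between steps; '≈' marks a value shown rounded to 6 d.p. or computed from one; I and e_prev carry over from the previous line; the table rounds u and y to 3 d.p., halves away from zero)
n=0: y=0, sp=1, e=sp−y=1; I=1, D=e−e_prev=1; u=1·1+0·1+3/2·1=2.5; next y=1/10·0+1/2·2.5=1.25
n=1: y=1.25, sp=1, e=sp−y=-0.25; I=0.75, D=e−e_prev=-1.25; u=1·(-0.25)+0·0.75+3/2·(-1.25)=-2.125; next y=1/10·1.25+1/2·(-2.125)=-0.9375
n=2: y=-0.9375, sp=1, e=sp−y=1.9375; I=2.6875, D=e−e_prev=2.1875; u=1·1.9375+0·2.6875+3/2·2.1875=5.21875; next y=1/10·(-0.9375)+1/2·5.21875=2.515625
n=3: y=2.515625, sp=1, e=sp−y=-1.515625; I=1.171875, D=e−e_prev=-3.453125; u=1·(-1.515625)+0·1.171875+3/2·(-3.453125)≈-6.695313; next y=1/10·2.515625+1/2·(-6.695313)≈-3.096094
n=4: y≈-3.096094, sp=1, e=sp−y≈4.096094; I≈5.267969, D=e−e_prev≈5.611719; u=1·4.096094+0·5.267969+3/2·5.611719≈12.513672; next y=1/10·(-3.096094)+1/2·12.513672≈5.947227
n=5: y≈5.947227, sp=1, e=sp−y≈-4.947227; I≈0.320742, D=e−e_prev≈-9.043320; u=1·(-4.947227)+0·0.320742+3/2·(-9.043320)≈-18.512207; next y=1/10·5.947227+1/2·(-18.512207)≈-8.661381
n=6: y≈-8.661381, sp=1, e=sp−y≈9.661381; I≈9.982123, D=e−e_prev≈14.608607; u=1·9.661381+0·9.982123+3/2·14.608607≈31.574292; next y=1/10·(-8.661381)+1/2·31.574292≈14.921008
n=7: y≈14.921008, sp=1, e=sp−y≈-13.921008; I≈-3.938885, D=e−e_prev≈-23.582389; u=1·(-13.921008)+0·(-3.938885)+3/2·(-23.582389)≈-49.294591; next y=1/10·14.921008+1/2·(-49.294591)≈-23.155195
n=8: y≈-23.155195, sp=1, e=sp−y≈24.155195; I≈20.216310, D=e−e_prev≈38.076203; u=1·24.155195+0·20.216310+3/2·38.076203≈81.269499; next y=1/10·(-23.155195)+1/2·81.269499≈38.319230
n=9: y≈38.319230, sp=1, e=sp−y≈-37.319230; I≈-17.102920, D=e−e_prev≈-61.474425; u=1·(-37.319230)+0·(-17.102920)+3/2·(-61.474425)≈-129.530867; next y=1/10·38.319230+1/2·(-129.530867)≈-60.933510
n=10: y≈-60.933510, sp=1, e=sp−y≈61.933510; I≈44.830590, D=e−e_prev≈99.252740; u=1·61.933510+0·44.830590+3/2·99.252740≈210.812621; next y=1/10·(-60.933510)+1/2·210.812621≈99.312959
n=11: y≈99.312959, sp=1, e=sp−y≈-98.312959; I≈-53.482369, D=e−e_prev≈-160.246470; u=1·(-98.312959)+0·(-53.482369)+3/2·(-160.246470)≈-338.682664; next y=1/10·99.312959+1/2·(-338.682664)≈-159.410036
n=12: y≈-159.410036, sp=1, e=sp−y≈160.410036; I≈106.927667, D=e−e_prev≈258.722996; u=1·160.410036+0·106.927667+3/2·258.722996≈548.494529; next y=1/10·(-159.410036)+1/2·548.494529≈258.306261
n=13: y≈258.306261, sp=1, e=sp−y≈-257.306261; I≈-150.378594, D=e−e_prev≈-417.716297; u=1·(-257.306261)+0·(-150.378594)+3/2·(-417.716297)≈-883.880707; next y=1/10·258.306261+1/2·(-883.880707)≈-416.109727

0 1 2.500 0.000
1 1 -2.125 1.250
2 1 5.219 -0.938
3 1 -6.695 2.516
4 1 12.514 -3.096
5 1 -18.512 5.947
6 1 31.574 -8.661
7 1 -49.295 14.921
8 1 81.269 -23.155
9 1 -129.531 38.319
10 1 210.813 -60.934
11 1 -338.683 99.313
12 1 548.495 -159.410
13 1 -883.881 258.306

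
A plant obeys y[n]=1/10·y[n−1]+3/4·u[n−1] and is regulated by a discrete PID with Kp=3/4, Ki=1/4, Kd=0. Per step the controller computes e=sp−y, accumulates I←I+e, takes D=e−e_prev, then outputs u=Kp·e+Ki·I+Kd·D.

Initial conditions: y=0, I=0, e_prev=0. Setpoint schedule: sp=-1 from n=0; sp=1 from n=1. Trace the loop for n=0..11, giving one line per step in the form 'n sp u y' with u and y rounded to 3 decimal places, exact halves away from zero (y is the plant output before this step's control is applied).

(exact arithmetic carried between steps; '≈' marks a value shown rounded to 6 d.p. or computed from one; I and e_prev carry over from the previous line; the table rounds u and y to 3 d.p., halves away from zero)
n=0: y=0, sp=-1, e=sp−y=-1; I=-1, D=e−e_prev=-1; u=3/4·(-1)+1/4·(-1)+0·(-1)=-1; next y=1/10·0+3/4·(-1)=-0.75
n=1: y=-0.75, sp=1, e=sp−y=1.75; I=0.75, D=e−e_prev=2.75; u=3/4·1.75+1/4·0.75+0·2.75=1.5; next y=1/10·(-0.75)+3/4·1.5=1.05
n=2: y=1.05, sp=1, e=sp−y=-0.05; I=0.7, D=e−e_prev=-1.8; u=3/4·(-0.05)+1/4·0.7+0·(-1.8)=0.1375; next y=1/10·1.05+3/4·0.1375=0.208125
n=3: y=0.208125, sp=1, e=sp−y=0.791875; I=1.491875, D=e−e_prev=0.841875; u=3/4·0.791875+1/4·1.491875+0·0.841875=0.966875; next y=1/10·0.208125+3/4·0.966875≈0.745969
n=4: y≈0.745969, sp=1, e=sp−y≈0.254031; I≈1.745906, D=e−e_prev≈-0.537844; u=3/4·0.254031+1/4·1.745906+0·(-0.537844)≈0.627; next y=1/10·0.745969+3/4·0.627≈0.544847
n=5: y≈0.544847, sp=1, e=sp−y≈0.455153; I≈2.201059, D=e−e_prev≈0.201122; u=3/4·0.455153+1/4·2.201059+0·0.201122≈0.891630; next y=1/10·0.544847+3/4·0.891630≈0.723207
n=6: y≈0.723207, sp=1, e=sp−y≈0.276793; I≈2.477852, D=e−e_prev≈-0.178360; u=3/4·0.276793+1/4·2.477852+0·(-0.178360)≈0.827058; next y=1/10·0.723207+3/4·0.827058≈0.692614
n=7: y≈0.692614, sp=1, e=sp−y≈0.307386; I≈2.785238, D=e−e_prev≈0.030593; u=3/4·0.307386+1/4·2.785238+0·0.030593≈0.926849; next y=1/10·0.692614+3/4·0.926849≈0.764398
n=8: y≈0.764398, sp=1, e=sp−y≈0.235602; I≈3.020840, D=e−e_prev≈-0.071784; u=3/4·0.235602+1/4·3.020840+0·(-0.071784)≈0.931911; next y=1/10·0.764398+3/4·0.931911≈0.775373
n=9: y≈0.775373, sp=1, e=sp−y≈0.224627; I≈3.245467, D=e−e_prev≈-0.010975; u=3/4·0.224627+1/4·3.245467+0·(-0.010975)≈0.979837; next y=1/10·0.775373+3/4·0.979837≈0.812415
n=10: y≈0.812415, sp=1, e=sp−y≈0.187585; I≈3.433052, D=e−e_prev≈-0.037041; u=3/4·0.187585+1/4·3.433052+0·(-0.037041)≈0.998952; next y=1/10·0.812415+3/4·0.998952≈0.830455
n=11: y≈0.830455, sp=1, e=sp−y≈0.169545; I≈3.602597, D=e−e_prev≈-0.018041; u=3/4·0.169545+1/4·3.602597+0·(-0.018041)≈1.027808; next y=1/10·0.830455+3/4·1.027808≈0.853901

0 -1 -1.000 0.000
1 1 1.500 -0.750
2 1 0.138 1.050
3 1 0.967 0.208
4 1 0.627 0.746
5 1 0.892 0.545
6 1 0.827 0.723
7 1 0.927 0.693
8 1 0.932 0.764
9 1 0.980 0.775
10 1 0.999 0.812
11 1 1.028 0.830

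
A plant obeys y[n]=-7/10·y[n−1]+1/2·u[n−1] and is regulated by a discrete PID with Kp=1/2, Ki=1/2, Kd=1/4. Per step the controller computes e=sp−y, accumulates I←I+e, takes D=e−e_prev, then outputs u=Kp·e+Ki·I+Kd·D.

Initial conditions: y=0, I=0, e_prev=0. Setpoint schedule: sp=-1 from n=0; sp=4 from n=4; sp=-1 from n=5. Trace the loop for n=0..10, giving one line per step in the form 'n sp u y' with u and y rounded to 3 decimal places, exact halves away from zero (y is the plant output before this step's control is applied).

(exact arithmetic carried between steps; '≈' marks a value shown rounded to 6 d.p. or computed from one; I and e_prev carry over from the previous line; the table rounds u and y to 3 d.p., halves away from zero)
n=0: y=0, sp=-1, e=sp−y=-1; I=-1, D=e−e_prev=-1; u=1/2·(-1)+1/2·(-1)+1/4·(-1)=-1.25; next y=-7/10·0+1/2·(-1.25)=-0.625
n=1: y=-0.625, sp=-1, e=sp−y=-0.375; I=-1.375, D=e−e_prev=0.625; u=1/2·(-0.375)+1/2·(-1.375)+1/4·0.625=-0.71875; next y=-7/10·(-0.625)+1/2·(-0.71875)=0.078125
n=2: y=0.078125, sp=-1, e=sp−y=-1.078125; I=-2.453125, D=e−e_prev=-0.703125; u=1/2·(-1.078125)+1/2·(-2.453125)+1/4·(-0.703125)≈-1.941406; next y=-7/10·0.078125+1/2·(-1.941406)≈-1.025391
n=3: y≈-1.025391, sp=-1, e=sp−y≈0.025391; I≈-2.427734, D=e−e_prev≈1.103516; u=1/2·0.025391+1/2·(-2.427734)+1/4·1.103516≈-0.925293; next y=-7/10·(-1.025391)+1/2·(-0.925293)≈0.255127
n=4: y≈0.255127, sp=4, e=sp−y≈3.744873; I≈1.317139, D=e−e_prev≈3.719482; u=1/2·3.744873+1/2·1.317139+1/4·3.719482≈3.460876; next y=-7/10·0.255127+1/2·3.460876≈1.551849
n=5: y≈1.551849, sp=-1, e=sp−y≈-2.551849; I≈-1.234711, D=e−e_prev≈-6.296722; u=1/2·(-2.551849)+1/2·(-1.234711)+1/4·(-6.296722)≈-3.467461; next y=-7/10·1.551849+1/2·(-3.467461)≈-2.820025
n=6: y≈-2.820025, sp=-1, e=sp−y≈1.820025; I≈0.585314, D=e−e_prev≈4.371874; u=1/2·1.820025+1/2·0.585314+1/4·4.371874≈2.295638; next y=-7/10·(-2.820025)+1/2·2.295638≈3.121836
n=7: y≈3.121836, sp=-1, e=sp−y≈-4.121836; I≈-3.536522, D=e−e_prev≈-5.941861; u=1/2·(-4.121836)+1/2·(-3.536522)+1/4·(-5.941861)≈-5.314645; next y=-7/10·3.121836+1/2·(-5.314645)≈-4.842608
n=8: y≈-4.842608, sp=-1, e=sp−y≈3.842608; I≈0.306086, D=e−e_prev≈7.964444; u=1/2·3.842608+1/2·0.306086+1/4·7.964444≈4.065458; next y=-7/10·(-4.842608)+1/2·4.065458≈5.422554
n=9: y≈5.422554, sp=-1, e=sp−y≈-6.422554; I≈-6.116469, D=e−e_prev≈-10.265162; u=1/2·(-6.422554)+1/2·(-6.116469)+1/4·(-10.265162)≈-8.835802; next y=-7/10·5.422554+1/2·(-8.835802)≈-8.213689
n=10: y≈-8.213689, sp=-1, e=sp−y≈7.213689; I≈1.097220, D=e−e_prev≈13.636244; u=1/2·7.213689+1/2·1.097220+1/4·13.636244≈7.564516; next y=-7/10·(-8.213689)+1/2·7.564516≈9.531840

0 -1 -1.250 0.000
1 -1 -0.719 -0.625
2 -1 -1.941 0.078
3 -1 -0.925 -1.025
4 4 3.461 0.255
5 -1 -3.467 1.552
6 -1 2.296 -2.820
7 -1 -5.315 3.122
8 -1 4.065 -4.843
9 -1 -8.836 5.423
10 -1 7.565 -8.214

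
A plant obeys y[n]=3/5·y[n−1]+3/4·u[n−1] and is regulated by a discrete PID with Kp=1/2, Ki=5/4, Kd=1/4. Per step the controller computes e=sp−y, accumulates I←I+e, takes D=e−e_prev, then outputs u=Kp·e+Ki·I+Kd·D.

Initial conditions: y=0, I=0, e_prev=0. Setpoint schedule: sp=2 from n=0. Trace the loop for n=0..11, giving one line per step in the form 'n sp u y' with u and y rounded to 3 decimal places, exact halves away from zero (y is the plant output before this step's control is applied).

0 2 4.000 0.000
1 2 0.000 3.000
2 2 1.900 1.800
3 2 0.440 2.505
4 2 1.329 1.833
5 2 0.843 2.097
6 2 1.201 1.890
7 2 0.997 2.035
8 2 1.122 1.969
9 2 1.037 2.023
10 2 1.085 1.991
11 2 1.054 2.008

(exact arithmetic carried between steps; '≈' marks a value shown rounded to 6 d.p. or computed from one; I and e_prev carry over from the previous line; the table rounds u and y to 3 d.p., halves away from zero)
n=0: y=0, sp=2, e=sp−y=2; I=2, D=e−e_prev=2; u=1/2·2+5/4·2+1/4·2=4; next y=3/5·0+3/4·4=3
n=1: y=3, sp=2, e=sp−y=-1; I=1, D=e−e_prev=-3; u=1/2·(-1)+5/4·1+1/4·(-3)=0; next y=3/5·3+3/4·0=1.8
n=2: y=1.8, sp=2, e=sp−y=0.2; I=1.2, D=e−e_prev=1.2; u=1/2·0.2+5/4·1.2+1/4·1.2=1.9; next y=3/5·1.8+3/4·1.9=2.505
n=3: y=2.505, sp=2, e=sp−y=-0.505; I=0.695, D=e−e_prev=-0.705; u=1/2·(-0.505)+5/4·0.695+1/4·(-0.705)=0.44; next y=3/5·2.505+3/4·0.44=1.833
n=4: y=1.833, sp=2, e=sp−y=0.167; I=0.862, D=e−e_prev=0.672; u=1/2·0.167+5/4·0.862+1/4·0.672=1.329; next y=3/5·1.833+3/4·1.329=2.09655
n=5: y=2.09655, sp=2, e=sp−y=-0.09655; I=0.76545, D=e−e_prev=-0.26355; u=1/2·(-0.09655)+5/4·0.76545+1/4·(-0.26355)=0.84265; next y=3/5·2.09655+3/4·0.84265≈1.889918
n=6: y≈1.889918, sp=2, e=sp−y≈0.110083; I≈0.875533, D=e−e_prev≈0.206633; u=1/2·0.110083+5/4·0.875533+1/4·0.206633≈1.201115; next y=3/5·1.889918+3/4·1.201115≈2.034787
n=7: y≈2.034787, sp=2, e=sp−y≈-0.034787; I≈0.840746, D=e−e_prev≈-0.144869; u=1/2·(-0.034787)+5/4·0.840746+1/4·(-0.144869)≈0.997322; next y=3/5·2.034787+3/4·0.997322≈1.968863
n=8: y≈1.968863, sp=2, e=sp−y≈0.031137; I≈0.871883, D=e−e_prev≈0.065924; u=1/2·0.031137+5/4·0.871883+1/4·0.065924≈1.121903; next y=3/5·1.968863+3/4·1.121903≈2.022745
n=9: y≈2.022745, sp=2, e=sp−y≈-0.022745; I≈0.849138, D=e−e_prev≈-0.053882; u=1/2·(-0.022745)+5/4·0.849138+1/4·(-0.053882)≈1.036579; next y=3/5·2.022745+3/4·1.036579≈1.991081
n=10: y≈1.991081, sp=2, e=sp−y≈0.008919; I≈0.858056, D=e−e_prev≈0.031663; u=1/2·0.008919+5/4·0.858056+1/4·0.031663≈1.084946; next y=3/5·1.991081+3/4·1.084946≈2.008358
n=11: y≈2.008358, sp=2, e=sp−y≈-0.008358; I≈0.849698, D=e−e_prev≈-0.017277; u=1/2·(-0.008358)+5/4·0.849698+1/4·(-0.017277)≈1.053625; next y=3/5·2.008358+3/4·1.053625≈1.995233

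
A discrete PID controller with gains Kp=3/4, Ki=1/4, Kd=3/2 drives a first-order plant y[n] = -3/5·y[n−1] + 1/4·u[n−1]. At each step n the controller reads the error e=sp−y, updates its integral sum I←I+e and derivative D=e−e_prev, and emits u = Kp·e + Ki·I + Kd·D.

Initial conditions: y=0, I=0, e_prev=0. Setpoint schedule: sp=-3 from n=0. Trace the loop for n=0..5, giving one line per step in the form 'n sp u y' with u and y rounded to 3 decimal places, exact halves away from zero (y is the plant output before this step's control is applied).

(exact arithmetic carried between steps; '≈' marks a value shown rounded to 6 d.p. or computed from one; I and e_prev carry over from the previous line; the table rounds u and y to 3 d.p., halves away from zero)
n=0: y=0, sp=-3, e=sp−y=-3; I=-3, D=e−e_prev=-3; u=3/4·(-3)+1/4·(-3)+3/2·(-3)=-7.5; next y=-3/5·0+1/4·(-7.5)=-1.875
n=1: y=-1.875, sp=-3, e=sp−y=-1.125; I=-4.125, D=e−e_prev=1.875; u=3/4·(-1.125)+1/4·(-4.125)+3/2·1.875=0.9375; next y=-3/5·(-1.875)+1/4·0.9375=1.359375
n=2: y=1.359375, sp=-3, e=sp−y=-4.359375; I=-8.484375, D=e−e_prev=-3.234375; u=3/4·(-4.359375)+1/4·(-8.484375)+3/2·(-3.234375)≈-10.242188; next y=-3/5·1.359375+1/4·(-10.242188)≈-3.376172
n=3: y≈-3.376172, sp=-3, e=sp−y≈0.376172; I≈-8.108203, D=e−e_prev≈4.735547; u=3/4·0.376172+1/4·(-8.108203)+3/2·4.735547≈5.358398; next y=-3/5·(-3.376172)+1/4·5.358398≈3.365303
n=4: y≈3.365303, sp=-3, e=sp−y≈-6.365303; I≈-14.473506, D=e−e_prev≈-6.741475; u=3/4·(-6.365303)+1/4·(-14.473506)+3/2·(-6.741475)≈-18.504565; next y=-3/5·3.365303+1/4·(-18.504565)≈-6.645323
n=5: y≈-6.645323, sp=-3, e=sp−y≈3.645323; I≈-10.828183, D=e−e_prev≈10.010626; u=3/4·3.645323+1/4·(-10.828183)+3/2·10.010626≈15.042885; next y=-3/5·(-6.645323)+1/4·15.042885≈7.747915

0 -3 -7.500 0.000
1 -3 0.938 -1.875
2 -3 -10.242 1.359
3 -3 5.358 -3.376
4 -3 -18.505 3.365
5 -3 15.043 -6.645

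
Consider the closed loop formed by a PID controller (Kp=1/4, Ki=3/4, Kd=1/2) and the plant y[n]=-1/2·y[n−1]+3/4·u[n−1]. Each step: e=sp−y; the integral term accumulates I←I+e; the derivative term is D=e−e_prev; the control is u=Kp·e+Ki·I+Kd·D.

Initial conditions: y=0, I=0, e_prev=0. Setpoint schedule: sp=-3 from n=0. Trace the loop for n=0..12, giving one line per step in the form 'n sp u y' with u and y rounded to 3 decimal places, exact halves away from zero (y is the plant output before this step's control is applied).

(exact arithmetic carried between steps; '≈' marks a value shown rounded to 6 d.p. or computed from one; I and e_prev carry over from the previous line; the table rounds u and y to 3 d.p., halves away from zero)
n=0: y=0, sp=-3, e=sp−y=-3; I=-3, D=e−e_prev=-3; u=1/4·(-3)+3/4·(-3)+1/2·(-3)=-4.5; next y=-1/2·0+3/4·(-4.5)=-3.375
n=1: y=-3.375, sp=-3, e=sp−y=0.375; I=-2.625, D=e−e_prev=3.375; u=1/4·0.375+3/4·(-2.625)+1/2·3.375=-0.1875; next y=-1/2·(-3.375)+3/4·(-0.1875)=1.546875
n=2: y=1.546875, sp=-3, e=sp−y=-4.546875; I=-7.171875, D=e−e_prev=-4.921875; u=1/4·(-4.546875)+3/4·(-7.171875)+1/2·(-4.921875)≈-8.976563; next y=-1/2·1.546875+3/4·(-8.976563)≈-7.505859
n=3: y≈-7.505859, sp=-3, e=sp−y≈4.505859; I≈-2.666016, D=e−e_prev≈9.052734; u=1/4·4.505859+3/4·(-2.666016)+1/2·9.052734≈3.653320; next y=-1/2·(-7.505859)+3/4·3.653320≈6.492920
n=4: y≈6.492920, sp=-3, e=sp−y≈-9.492920; I≈-12.158936, D=e−e_prev≈-13.998779; u=1/4·(-9.492920)+3/4·(-12.158936)+1/2·(-13.998779)≈-18.491821; next y=-1/2·6.492920+3/4·(-18.491821)≈-17.115326
n=5: y≈-17.115326, sp=-3, e=sp−y≈14.115326; I≈1.956390, D=e−e_prev≈23.608246; u=1/4·14.115326+3/4·1.956390+1/2·23.608246≈16.800247; next y=-1/2·(-17.115326)+3/4·16.800247≈21.157848
n=6: y≈21.157848, sp=-3, e=sp−y≈-24.157848; I≈-22.201458, D=e−e_prev≈-38.273174; u=1/4·(-24.157848)+3/4·(-22.201458)+1/2·(-38.273174)≈-41.827143; next y=-1/2·21.157848+3/4·(-41.827143)≈-41.949281
n=7: y≈-41.949281, sp=-3, e=sp−y≈38.949281; I≈16.747823, D=e−e_prev≈63.107130; u=1/4·38.949281+3/4·16.747823+1/2·63.107130≈53.851753; next y=-1/2·(-41.949281)+3/4·53.851753≈61.363455
n=8: y≈61.363455, sp=-3, e=sp−y≈-64.363455; I≈-47.615632, D=e−e_prev≈-103.312736; u=1/4·(-64.363455)+3/4·(-47.615632)+1/2·(-103.312736)≈-103.458956; next y=-1/2·61.363455+3/4·(-103.458956)≈-108.275944
n=9: y≈-108.275944, sp=-3, e=sp−y≈105.275944; I≈57.660312, D=e−e_prev≈169.639399; u=1/4·105.275944+3/4·57.660312+1/2·169.639399≈154.383920; next y=-1/2·(-108.275944)+3/4·154.383920≈169.925912
n=10: y≈169.925912, sp=-3, e=sp−y≈-172.925912; I≈-115.265600, D=e−e_prev≈-278.201856; u=1/4·(-172.925912)+3/4·(-115.265600)+1/2·(-278.201856)≈-268.781606; next y=-1/2·169.925912+3/4·(-268.781606)≈-286.549161
n=11: y≈-286.549161, sp=-3, e=sp−y≈283.549161; I≈168.283561, D=e−e_prev≈456.475073; u=1/4·283.549161+3/4·168.283561+1/2·456.475073≈425.337497; next y=-1/2·(-286.549161)+3/4·425.337497≈462.277703
n=12: y≈462.277703, sp=-3, e=sp−y≈-465.277703; I≈-296.994142, D=e−e_prev≈-748.826864; u=1/4·(-465.277703)+3/4·(-296.994142)+1/2·(-748.826864)≈-713.478464; next y=-1/2·462.277703+3/4·(-713.478464)≈-766.247700

0 -3 -4.500 0.000
1 -3 -0.188 -3.375
2 -3 -8.977 1.547
3 -3 3.653 -7.506
4 -3 -18.492 6.493
5 -3 16.800 -17.115
6 -3 -41.827 21.158
7 -3 53.852 -41.949
8 -3 -103.459 61.363
9 -3 154.384 -108.276
10 -3 -268.782 169.926
11 -3 425.337 -286.549
12 -3 -713.478 462.278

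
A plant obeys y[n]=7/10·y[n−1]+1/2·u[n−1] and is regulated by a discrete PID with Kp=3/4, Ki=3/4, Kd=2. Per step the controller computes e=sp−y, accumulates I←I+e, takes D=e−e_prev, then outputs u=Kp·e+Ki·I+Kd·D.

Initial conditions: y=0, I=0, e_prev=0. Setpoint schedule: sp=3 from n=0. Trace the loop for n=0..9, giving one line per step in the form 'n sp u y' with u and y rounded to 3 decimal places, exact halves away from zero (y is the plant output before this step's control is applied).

(exact arithmetic carried between steps; '≈' marks a value shown rounded to 6 d.p. or computed from one; I and e_prev carry over from the previous line; the table rounds u and y to 3 d.p., halves away from zero)
n=0: y=0, sp=3, e=sp−y=3; I=3, D=e−e_prev=3; u=3/4·3+3/4·3+2·3=10.5; next y=7/10·0+1/2·10.5=5.25
n=1: y=5.25, sp=3, e=sp−y=-2.25; I=0.75, D=e−e_prev=-5.25; u=3/4·(-2.25)+3/4·0.75+2·(-5.25)=-11.625; next y=7/10·5.25+1/2·(-11.625)=-2.1375
n=2: y=-2.1375, sp=3, e=sp−y=5.1375; I=5.8875, D=e−e_prev=7.3875; u=3/4·5.1375+3/4·5.8875+2·7.3875=23.04375; next y=7/10·(-2.1375)+1/2·23.04375=10.025625
n=3: y=10.025625, sp=3, e=sp−y=-7.025625; I=-1.138125, D=e−e_prev=-12.163125; u=3/4·(-7.025625)+3/4·(-1.138125)+2·(-12.163125)≈-30.449063; next y=7/10·10.025625+1/2·(-30.449063)≈-8.206594
n=4: y≈-8.206594, sp=3, e=sp−y≈11.206594; I≈10.068469, D=e−e_prev≈18.232219; u=3/4·11.206594+3/4·10.068469+2·18.232219≈52.420734; next y=7/10·(-8.206594)+1/2·52.420734≈20.465752
n=5: y≈20.465752, sp=3, e=sp−y≈-17.465752; I≈-7.397283, D=e−e_prev≈-28.672345; u=3/4·(-17.465752)+3/4·(-7.397283)+2·(-28.672345)≈-75.991966; next y=7/10·20.465752+1/2·(-75.991966)≈-23.669957
n=6: y≈-23.669957, sp=3, e=sp−y≈26.669957; I≈19.272674, D=e−e_prev≈44.135709; u=3/4·26.669957+3/4·19.272674+2·44.135709≈122.728391; next y=7/10·(-23.669957)+1/2·122.728391≈44.795225
n=7: y≈44.795225, sp=3, e=sp−y≈-41.795225; I≈-22.522551, D=e−e_prev≈-68.465183; u=3/4·(-41.795225)+3/4·(-22.522551)+2·(-68.465183)≈-185.168698; next y=7/10·44.795225+1/2·(-185.168698)≈-61.227691
n=8: y≈-61.227691, sp=3, e=sp−y≈64.227691; I≈41.705140, D=e−e_prev≈106.022916; u=3/4·64.227691+3/4·41.705140+2·106.022916≈291.495456; next y=7/10·(-61.227691)+1/2·291.495456≈102.888344
n=9: y≈102.888344, sp=3, e=sp−y≈-99.888344; I≈-58.183205, D=e−e_prev≈-164.116035; u=3/4·(-99.888344)+3/4·(-58.183205)+2·(-164.116035)≈-446.785732; next y=7/10·102.888344+1/2·(-446.785732)≈-151.371025

0 3 10.500 0.000
1 3 -11.625 5.250
2 3 23.044 -2.138
3 3 -30.449 10.026
4 3 52.421 -8.207
5 3 -75.992 20.466
6 3 122.728 -23.670
7 3 -185.169 44.795
8 3 291.495 -61.228
9 3 -446.786 102.888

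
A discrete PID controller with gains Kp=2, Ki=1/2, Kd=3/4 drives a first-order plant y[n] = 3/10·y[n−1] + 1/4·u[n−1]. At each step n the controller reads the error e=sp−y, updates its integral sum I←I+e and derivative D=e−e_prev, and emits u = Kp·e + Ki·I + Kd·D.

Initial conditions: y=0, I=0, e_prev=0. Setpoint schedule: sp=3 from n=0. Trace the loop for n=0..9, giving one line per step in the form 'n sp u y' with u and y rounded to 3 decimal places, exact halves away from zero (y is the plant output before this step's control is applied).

0 3 9.750 0.000
1 3 1.078 2.438
2 3 7.857 1.001
3 3 3.672 2.264
4 3 7.156 1.597
5 3 5.177 2.268
6 3 7.000 1.975
7 3 6.097 2.342
8 3 7.077 2.227
9 3 6.693 2.437

(exact arithmetic carried between steps; '≈' marks a value shown rounded to 6 d.p. or computed from one; I and e_prev carry over from the previous line; the table rounds u and y to 3 d.p., halves away from zero)
n=0: y=0, sp=3, e=sp−y=3; I=3, D=e−e_prev=3; u=2·3+1/2·3+3/4·3=9.75; next y=3/10·0+1/4·9.75=2.4375
n=1: y=2.4375, sp=3, e=sp−y=0.5625; I=3.5625, D=e−e_prev=-2.4375; u=2·0.5625+1/2·3.5625+3/4·(-2.4375)=1.078125; next y=3/10·2.4375+1/4·1.078125≈1.000781
n=2: y≈1.000781, sp=3, e=sp−y≈1.999219; I≈5.561719, D=e−e_prev≈1.436719; u=2·1.999219+1/2·5.561719+3/4·1.436719≈7.856836; next y=3/10·1.000781+1/4·7.856836≈2.264443
n=3: y≈2.264443, sp=3, e=sp−y≈0.735557; I≈6.297275, D=e−e_prev≈-1.263662; u=2·0.735557+1/2·6.297275+3/4·(-1.263662)≈3.672004; next y=3/10·2.264443+1/4·3.672004≈1.597334
n=4: y≈1.597334, sp=3, e=sp−y≈1.402666; I≈7.699941, D=e−e_prev≈0.667109; u=2·1.402666+1/2·7.699941+3/4·0.667109≈7.155634; next y=3/10·1.597334+1/4·7.155634≈2.268109
n=5: y≈2.268109, sp=3, e=sp−y≈0.731891; I≈8.431832, D=e−e_prev≈-0.670775; u=2·0.731891+1/2·8.431832+3/4·(-0.670775)≈5.176618; next y=3/10·2.268109+1/4·5.176618≈1.974587
n=6: y≈1.974587, sp=3, e=sp−y≈1.025413; I≈9.457245, D=e−e_prev≈0.293522; u=2·1.025413+1/2·9.457245+3/4·0.293522≈6.999590; next y=3/10·1.974587+1/4·6.999590≈2.342274
n=7: y≈2.342274, sp=3, e=sp−y≈0.657726; I≈10.114972, D=e−e_prev≈-0.367687; u=2·0.657726+1/2·10.114972+3/4·(-0.367687)≈6.097174; next y=3/10·2.342274+1/4·6.097174≈2.226976
n=8: y≈2.226976, sp=3, e=sp−y≈0.773024; I≈10.887996, D=e−e_prev≈0.115298; u=2·0.773024+1/2·10.887996+3/4·0.115298≈7.076521; next y=3/10·2.226976+1/4·7.076521≈2.437223
n=9: y≈2.437223, sp=3, e=sp−y≈0.562777; I≈11.450773, D=e−e_prev≈-0.210247; u=2·0.562777+1/2·11.450773+3/4·(-0.210247)≈6.693256; next y=3/10·2.437223+1/4·6.693256≈2.404481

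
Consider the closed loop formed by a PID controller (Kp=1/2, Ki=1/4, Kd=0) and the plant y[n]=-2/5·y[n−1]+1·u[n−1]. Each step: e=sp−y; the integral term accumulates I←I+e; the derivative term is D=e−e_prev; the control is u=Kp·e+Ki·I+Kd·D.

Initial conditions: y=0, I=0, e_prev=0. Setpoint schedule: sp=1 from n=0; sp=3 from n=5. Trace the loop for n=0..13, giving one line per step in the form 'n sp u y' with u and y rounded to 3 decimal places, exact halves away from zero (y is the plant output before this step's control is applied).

0 1 0.750 0.000
1 1 0.438 0.750
2 1 0.959 0.138
3 1 0.600 0.904
4 1 1.123 0.238
5 3 2.221 1.028
6 3 2.128 1.810
7 3 2.730 1.404
8 3 2.556 2.168
9 3 3.124 1.688
10 3 2.882 2.448
11 3 3.429 1.902
12 3 3.129 2.668
13 3 3.667 2.062

(exact arithmetic carried between steps; '≈' marks a value shown rounded to 6 d.p. or computed from one; I and e_prev carry over from the previous line; the table rounds u and y to 3 d.p., halves away from zero)
n=0: y=0, sp=1, e=sp−y=1; I=1, D=e−e_prev=1; u=1/2·1+1/4·1+0·1=0.75; next y=-2/5·0+1·0.75=0.75
n=1: y=0.75, sp=1, e=sp−y=0.25; I=1.25, D=e−e_prev=-0.75; u=1/2·0.25+1/4·1.25+0·(-0.75)=0.4375; next y=-2/5·0.75+1·0.4375=0.1375
n=2: y=0.1375, sp=1, e=sp−y=0.8625; I=2.1125, D=e−e_prev=0.6125; u=1/2·0.8625+1/4·2.1125+0·0.6125=0.959375; next y=-2/5·0.1375+1·0.959375=0.904375
n=3: y=0.904375, sp=1, e=sp−y=0.095625; I=2.208125, D=e−e_prev=-0.766875; u=1/2·0.095625+1/4·2.208125+0·(-0.766875)≈0.599844; next y=-2/5·0.904375+1·0.599844≈0.238094
n=4: y≈0.238094, sp=1, e=sp−y≈0.761906; I≈2.970031, D=e−e_prev≈0.666281; u=1/2·0.761906+1/4·2.970031+0·0.666281≈1.123461; next y=-2/5·0.238094+1·1.123461≈1.028223
n=5: y≈1.028223, sp=3, e=sp−y≈1.971777; I≈4.941808, D=e−e_prev≈1.209870; u=1/2·1.971777+1/4·4.941808+0·1.209870≈2.221340; next y=-2/5·1.028223+1·2.221340≈1.810051
n=6: y≈1.810051, sp=3, e=sp−y≈1.189949; I≈6.131757, D=e−e_prev≈-0.781827; u=1/2·1.189949+1/4·6.131757+0·(-0.781827)≈2.127914; next y=-2/5·1.810051+1·2.127914≈1.403893
n=7: y≈1.403893, sp=3, e=sp−y≈1.596107; I≈7.727863, D=e−e_prev≈0.406157; u=1/2·1.596107+1/4·7.727863+0·0.406157≈2.730019; next y=-2/5·1.403893+1·2.730019≈2.168462
n=8: y≈2.168462, sp=3, e=sp−y≈0.831538; I≈8.559402, D=e−e_prev≈-0.764568; u=1/2·0.831538+1/4·8.559402+0·(-0.764568)≈2.555620; next y=-2/5·2.168462+1·2.555620≈1.688235
n=9: y≈1.688235, sp=3, e=sp−y≈1.311765; I≈9.871167, D=e−e_prev≈0.480227; u=1/2·1.311765+1/4·9.871167+0·0.480227≈3.123674; next y=-2/5·1.688235+1·3.123674≈2.448380
n=10: y≈2.448380, sp=3, e=sp−y≈0.551620; I≈10.422787, D=e−e_prev≈-0.760145; u=1/2·0.551620+1/4·10.422787+0·(-0.760145)≈2.881506; next y=-2/5·2.448380+1·2.881506≈1.902154
n=11: y≈1.902154, sp=3, e=sp−y≈1.097846; I≈11.520632, D=e−e_prev≈0.546226; u=1/2·1.097846+1/4·11.520632+0·0.546226≈3.429081; next y=-2/5·1.902154+1·3.429081≈2.668219
n=12: y≈2.668219, sp=3, e=sp−y≈0.331781; I≈11.852413, D=e−e_prev≈-0.766065; u=1/2·0.331781+1/4·11.852413+0·(-0.766065)≈3.128994; next y=-2/5·2.668219+1·3.128994≈2.061706
n=13: y≈2.061706, sp=3, e=sp−y≈0.938294; I≈12.790707, D=e−e_prev≈0.606513; u=1/2·0.938294+1/4·12.790707+0·0.606513≈3.666824; next y=-2/5·2.061706+1·3.666824≈2.842141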